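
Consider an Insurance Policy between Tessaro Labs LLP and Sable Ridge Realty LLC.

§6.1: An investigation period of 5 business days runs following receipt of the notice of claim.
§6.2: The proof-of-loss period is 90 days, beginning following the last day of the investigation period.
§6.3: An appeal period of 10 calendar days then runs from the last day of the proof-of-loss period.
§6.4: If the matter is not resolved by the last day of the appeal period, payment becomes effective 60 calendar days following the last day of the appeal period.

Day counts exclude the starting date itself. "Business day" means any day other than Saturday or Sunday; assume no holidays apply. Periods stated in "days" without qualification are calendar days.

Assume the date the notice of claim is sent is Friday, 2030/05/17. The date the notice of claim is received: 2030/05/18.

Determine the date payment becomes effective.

The last day of the investigation period: counting 5 business days from Saturday, 2030/05/18 (May 20, May 21, May 22, May 23, May 24, skipping weekends) reaches Friday, 2030/05/24.
The last day of the proof-of-loss period: 2030/05/24 + 90 days = 2030/08/22.
The last day of the appeal period: 10 calendar days after 2030/08/22 is 2030/09/01.
Adding 60 calendar days to 2030/09/01 gives 2030/10/31, which is the date payment becomes effective.

2030/10/31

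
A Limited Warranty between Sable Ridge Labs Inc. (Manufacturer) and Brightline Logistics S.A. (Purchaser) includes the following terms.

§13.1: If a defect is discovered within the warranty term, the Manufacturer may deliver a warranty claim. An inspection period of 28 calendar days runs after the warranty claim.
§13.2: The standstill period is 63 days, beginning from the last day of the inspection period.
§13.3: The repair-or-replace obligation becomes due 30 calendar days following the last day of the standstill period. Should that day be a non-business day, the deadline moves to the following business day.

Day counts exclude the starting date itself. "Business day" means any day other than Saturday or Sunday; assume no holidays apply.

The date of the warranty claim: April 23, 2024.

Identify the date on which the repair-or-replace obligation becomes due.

Adding 28 calendar days to April 23, 2024 gives May 21, 2024, which is the last day of the inspection period.
The last day of the standstill period: 63 calendar days after May 21, 2024 is July 23, 2024.
The date on which the repair-or-replace obligation becomes due: July 23, 2024 + 30 days = August 22, 2024. August 22, 2024 is a Thursday, so no roll-forward applies.

August 22, 2024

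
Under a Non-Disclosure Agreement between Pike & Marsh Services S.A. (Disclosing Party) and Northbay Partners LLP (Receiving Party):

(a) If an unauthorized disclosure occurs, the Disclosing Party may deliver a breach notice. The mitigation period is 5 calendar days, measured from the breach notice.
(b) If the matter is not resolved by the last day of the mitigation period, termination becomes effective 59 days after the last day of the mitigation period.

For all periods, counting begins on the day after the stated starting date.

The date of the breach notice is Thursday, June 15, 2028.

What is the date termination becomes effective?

The last day of the mitigation period: 5 calendar days after June 15, 2028 is June 20, 2028.
The date termination becomes effective: June 20, 2028 + 59 days = August 18, 2028.

August 18, 2028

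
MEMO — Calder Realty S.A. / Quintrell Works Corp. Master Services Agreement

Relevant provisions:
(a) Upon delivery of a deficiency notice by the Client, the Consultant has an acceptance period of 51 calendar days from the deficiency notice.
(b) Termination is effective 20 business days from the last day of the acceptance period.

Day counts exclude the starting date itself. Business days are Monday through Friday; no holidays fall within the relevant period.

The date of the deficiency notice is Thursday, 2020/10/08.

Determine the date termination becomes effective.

2020/12/25

Adding 51 calendar days to 2020/10/08 gives 2020/11/28, which is the last day of the acceptance period.
From Saturday, 2020/11/28, 20 business days (Nov 30, Dec 1, Dec 2, Dec 3, …, Dec 23, Dec 24, Dec 25, skipping weekends) brings us to Friday, 2020/12/25, which is the date termination becomes effective.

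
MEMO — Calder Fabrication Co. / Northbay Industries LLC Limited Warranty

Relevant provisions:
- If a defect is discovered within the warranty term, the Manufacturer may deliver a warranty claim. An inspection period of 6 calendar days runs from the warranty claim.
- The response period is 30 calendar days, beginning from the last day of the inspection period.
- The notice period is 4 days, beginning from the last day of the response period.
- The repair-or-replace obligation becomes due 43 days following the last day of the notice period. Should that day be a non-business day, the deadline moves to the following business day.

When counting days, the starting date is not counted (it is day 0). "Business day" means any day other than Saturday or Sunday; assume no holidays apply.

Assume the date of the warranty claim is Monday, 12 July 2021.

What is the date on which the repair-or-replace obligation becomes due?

The last day of the inspection period: 6 calendar days after 12 July 2021 is 18 July 2021.
Adding 30 calendar days to 18 July 2021 gives 17 August 2021, which is the last day of the response period.
Adding 4 calendar days to 17 August 2021 gives 21 August 2021, which is the last day of the notice period.
The date on which the repair-or-replace obligation becomes due: 21 August 2021 + 43 days = 3 October 2021. That falls on a Sunday, so it rolls to the next business day, Monday, 4 October 2021.

4 October 2021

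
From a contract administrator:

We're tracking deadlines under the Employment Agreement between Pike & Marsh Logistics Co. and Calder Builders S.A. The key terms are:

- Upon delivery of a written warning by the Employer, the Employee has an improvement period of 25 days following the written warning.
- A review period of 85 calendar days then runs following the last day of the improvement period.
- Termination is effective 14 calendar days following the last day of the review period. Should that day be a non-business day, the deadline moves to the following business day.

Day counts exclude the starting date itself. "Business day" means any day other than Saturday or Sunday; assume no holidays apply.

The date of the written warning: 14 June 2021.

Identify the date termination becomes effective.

The last day of the improvement period: 25 calendar days after 14 June 2021 is 9 July 2021.
The last day of the review period: 9 July 2021 + 85 days = 2 October 2021.
The date termination becomes effective: 14 calendar days after 2 October 2021 is 16 October 2021. That falls on a Saturday, so it rolls to the next business day, Monday, 18 October 2021.

18 October 2021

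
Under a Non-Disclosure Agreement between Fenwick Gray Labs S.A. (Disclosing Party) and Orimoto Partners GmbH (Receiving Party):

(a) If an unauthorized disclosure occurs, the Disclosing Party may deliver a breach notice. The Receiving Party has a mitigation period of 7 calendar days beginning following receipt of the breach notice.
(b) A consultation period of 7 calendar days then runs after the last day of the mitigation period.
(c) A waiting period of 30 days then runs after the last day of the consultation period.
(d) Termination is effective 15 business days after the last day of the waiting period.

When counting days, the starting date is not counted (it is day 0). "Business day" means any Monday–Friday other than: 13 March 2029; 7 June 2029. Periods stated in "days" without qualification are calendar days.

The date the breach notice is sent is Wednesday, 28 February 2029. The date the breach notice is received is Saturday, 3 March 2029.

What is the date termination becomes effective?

The last day of the mitigation period: 3 March 2029 + 7 days = 10 March 2029.
The last day of the consultation period: 7 calendar days after 10 March 2029 is 17 March 2029.
The last day of the waiting period: 30 calendar days after 17 March 2029 is 16 April 2029.
The date termination becomes effective: 15 business days after Monday, 16 April 2029, skipping weekends — Apr 17, Apr 18, Apr 19, Apr 20, …, May 3, May 4, May 7 — lands on Monday, 7 May 2029.

7 May 2029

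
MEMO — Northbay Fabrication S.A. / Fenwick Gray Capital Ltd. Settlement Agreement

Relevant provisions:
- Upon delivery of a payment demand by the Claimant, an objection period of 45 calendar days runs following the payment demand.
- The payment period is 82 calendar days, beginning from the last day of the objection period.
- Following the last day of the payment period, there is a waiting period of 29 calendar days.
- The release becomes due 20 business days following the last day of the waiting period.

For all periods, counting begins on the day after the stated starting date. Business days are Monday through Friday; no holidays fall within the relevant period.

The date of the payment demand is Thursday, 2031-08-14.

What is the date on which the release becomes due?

The last day of the objection period: 45 calendar days after 2031-08-14 is 2031-09-28.
The last day of the payment period: 82 calendar days after 2031-09-28 is 2031-12-19.
The last day of the waiting period: 2031-12-19 + 29 days = 2032-01-17.
The date on which the release becomes due: 20 business days after Saturday, 2032-01-17, skipping weekends — Jan 19, Jan 20, Jan 21, Jan 22, …, Feb 11, Feb 12, Feb 13 — lands on Friday, 2032-02-13.

2032-02-13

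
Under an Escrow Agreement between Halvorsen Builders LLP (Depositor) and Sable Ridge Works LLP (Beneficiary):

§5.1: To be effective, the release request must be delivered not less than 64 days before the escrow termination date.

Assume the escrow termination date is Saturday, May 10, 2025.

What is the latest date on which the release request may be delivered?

March 7, 2025

May 10, 2025 minus 64 days is March 7, 2025.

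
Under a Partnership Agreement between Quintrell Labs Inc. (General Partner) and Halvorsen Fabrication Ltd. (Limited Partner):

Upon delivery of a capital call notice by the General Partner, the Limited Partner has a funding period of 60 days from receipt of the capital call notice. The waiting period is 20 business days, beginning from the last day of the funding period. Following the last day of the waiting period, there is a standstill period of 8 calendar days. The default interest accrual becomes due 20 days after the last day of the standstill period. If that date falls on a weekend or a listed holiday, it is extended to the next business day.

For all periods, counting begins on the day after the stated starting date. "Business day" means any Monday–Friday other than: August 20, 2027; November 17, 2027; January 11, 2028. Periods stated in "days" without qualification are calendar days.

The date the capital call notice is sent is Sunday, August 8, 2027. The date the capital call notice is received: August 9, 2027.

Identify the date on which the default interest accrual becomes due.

The last day of the funding period: 60 calendar days after August 9, 2027 is October 8, 2027.
The last day of the waiting period: counting 20 business days from Friday, October 8, 2027 (Oct 11, Oct 12, Oct 13, Oct 14, …, Nov 3, Nov 4, Nov 5, skipping weekends) reaches Friday, November 5, 2027.
The last day of the standstill period: November 5, 2027 + 8 days = November 13, 2027.
Adding 20 calendar days to November 13, 2027 gives December 3, 2027, which is the date on which the default interest accrual becomes due. December 3, 2027 is a Friday and is not a listed holiday, so no roll-forward applies.

December 3, 2027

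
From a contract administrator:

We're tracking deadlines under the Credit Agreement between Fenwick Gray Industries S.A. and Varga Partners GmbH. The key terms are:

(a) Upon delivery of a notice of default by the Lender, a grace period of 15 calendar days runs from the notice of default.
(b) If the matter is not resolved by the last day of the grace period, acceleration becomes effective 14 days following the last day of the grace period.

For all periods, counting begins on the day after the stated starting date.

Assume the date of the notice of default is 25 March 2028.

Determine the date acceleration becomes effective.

The last day of the grace period: 25 March 2028 + 15 days = 9 April 2028.
Adding 14 calendar days to 9 April 2028 gives 23 April 2028, which is the date acceleration becomes effective.

23 April 2028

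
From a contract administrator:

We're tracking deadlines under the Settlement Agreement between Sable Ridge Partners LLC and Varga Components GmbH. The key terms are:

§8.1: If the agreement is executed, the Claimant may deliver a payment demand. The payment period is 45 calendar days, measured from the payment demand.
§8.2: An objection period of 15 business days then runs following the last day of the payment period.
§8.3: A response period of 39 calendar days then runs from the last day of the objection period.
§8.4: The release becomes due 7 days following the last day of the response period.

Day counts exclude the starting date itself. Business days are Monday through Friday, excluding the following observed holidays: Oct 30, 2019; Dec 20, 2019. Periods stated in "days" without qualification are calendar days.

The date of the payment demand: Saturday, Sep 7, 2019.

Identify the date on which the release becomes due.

The last day of the payment period: 45 calendar days after Sep 7, 2019 is Oct 22, 2019.
From Tuesday, Oct 22, 2019, 15 business days (Oct 23, Oct 24, Oct 25, Oct 28, …, Nov 11, Nov 12, Nov 13, skipping weekends and the listed holiday on Oct 30) brings us to Wednesday, Nov 13, 2019, which is the last day of the objection period.
The last day of the response period: 39 calendar days after Nov 13, 2019 is Dec 22, 2019.
Adding 7 calendar days to Dec 22, 2019 gives Dec 29, 2019, which is the date on which the release becomes due.

Dec 29, 2019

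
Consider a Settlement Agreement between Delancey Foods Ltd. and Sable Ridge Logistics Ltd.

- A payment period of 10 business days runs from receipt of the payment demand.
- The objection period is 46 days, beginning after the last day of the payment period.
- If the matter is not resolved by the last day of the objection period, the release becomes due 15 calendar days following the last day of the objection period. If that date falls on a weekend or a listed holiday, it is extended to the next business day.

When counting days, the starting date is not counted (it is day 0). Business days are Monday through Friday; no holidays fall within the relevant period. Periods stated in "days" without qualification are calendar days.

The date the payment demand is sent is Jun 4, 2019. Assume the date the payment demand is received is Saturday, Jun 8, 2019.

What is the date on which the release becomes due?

From Saturday, Jun 8, 2019, 10 business days (Jun 10, Jun 11, Jun 12, Jun 13, Jun 14, Jun 17, Jun 18, Jun 19, Jun 20, Jun 21, skipping weekends) brings us to Friday, Jun 21, 2019, which is the last day of the payment period.
The last day of the objection period: Jun 21, 2019 + 46 days = Aug 6, 2019.
Adding 15 calendar days to Aug 6, 2019 gives Aug 21, 2019, which is the date on which the release becomes due. Aug 21, 2019 is a Wednesday, so no roll-forward applies.

Aug 21, 2019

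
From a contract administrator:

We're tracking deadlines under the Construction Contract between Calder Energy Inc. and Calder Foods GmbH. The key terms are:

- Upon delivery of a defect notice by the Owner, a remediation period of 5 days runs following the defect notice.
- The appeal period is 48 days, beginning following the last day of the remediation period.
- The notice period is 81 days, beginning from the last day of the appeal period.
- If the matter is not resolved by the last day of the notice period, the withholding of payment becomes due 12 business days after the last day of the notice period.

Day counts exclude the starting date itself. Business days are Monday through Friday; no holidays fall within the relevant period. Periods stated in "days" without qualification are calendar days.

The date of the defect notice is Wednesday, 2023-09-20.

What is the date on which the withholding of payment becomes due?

2024-02-19

Adding 5 calendar days to 2023-09-20 gives 2023-09-25, which is the last day of the remediation period.
Adding 48 calendar days to 2023-09-25 gives 2023-11-12, which is the last day of the appeal period.
The last day of the notice period: 2023-11-12 + 81 days = 2024-02-01.
The date on which the withholding of payment becomes due: 12 business days after Thursday, 2024-02-01, skipping weekends — Feb 2, Feb 5, Feb 6, Feb 7, …, Feb 15, Feb 16, Feb 19 — lands on Monday, 2024-02-19.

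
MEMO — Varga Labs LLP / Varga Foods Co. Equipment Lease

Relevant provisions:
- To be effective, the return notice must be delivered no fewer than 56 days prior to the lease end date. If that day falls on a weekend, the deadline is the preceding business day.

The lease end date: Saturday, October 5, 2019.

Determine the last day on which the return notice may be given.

Counting back 56 calendar days from October 5, 2019 gives August 10, 2019. That is a Saturday, so the deadline moves back to Friday, August 9, 2019.

August 9, 2019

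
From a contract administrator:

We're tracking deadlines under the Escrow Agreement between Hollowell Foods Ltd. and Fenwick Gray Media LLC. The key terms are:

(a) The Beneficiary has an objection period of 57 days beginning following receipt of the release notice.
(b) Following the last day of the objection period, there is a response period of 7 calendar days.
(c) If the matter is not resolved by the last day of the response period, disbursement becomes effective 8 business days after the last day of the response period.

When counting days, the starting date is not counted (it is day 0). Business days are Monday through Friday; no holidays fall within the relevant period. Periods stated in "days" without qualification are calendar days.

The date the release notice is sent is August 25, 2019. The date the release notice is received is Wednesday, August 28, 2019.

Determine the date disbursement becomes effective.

The last day of the objection period: August 28, 2019 + 57 days = October 24, 2019.
Adding 7 calendar days to October 24, 2019 gives October 31, 2019, which is the last day of the response period.
From Thursday, October 31, 2019, 8 business days (Nov 1, Nov 4, Nov 5, Nov 6, Nov 7, Nov 8, Nov 11, Nov 12, skipping weekends) brings us to Tuesday, November 12, 2019, which is the date disbursement becomes effective.

November 12, 2019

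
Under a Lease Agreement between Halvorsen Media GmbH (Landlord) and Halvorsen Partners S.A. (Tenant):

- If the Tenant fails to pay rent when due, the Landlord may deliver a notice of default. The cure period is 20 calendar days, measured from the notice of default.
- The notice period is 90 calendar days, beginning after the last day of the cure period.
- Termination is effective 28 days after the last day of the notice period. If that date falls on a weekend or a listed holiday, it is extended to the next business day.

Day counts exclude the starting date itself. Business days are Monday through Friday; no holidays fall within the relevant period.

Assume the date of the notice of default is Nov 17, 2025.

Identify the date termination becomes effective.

Apr 6, 2026

The last day of the cure period: 20 calendar days after Nov 17, 2025 is Dec 7, 2025.
The last day of the notice period: 90 calendar days after Dec 7, 2025 is Mar 7, 2026.
The date termination becomes effective: Mar 7, 2026 + 28 days = Apr 4, 2026. That falls on a Saturday, so it rolls to the next business day, Monday, Apr 6, 2026.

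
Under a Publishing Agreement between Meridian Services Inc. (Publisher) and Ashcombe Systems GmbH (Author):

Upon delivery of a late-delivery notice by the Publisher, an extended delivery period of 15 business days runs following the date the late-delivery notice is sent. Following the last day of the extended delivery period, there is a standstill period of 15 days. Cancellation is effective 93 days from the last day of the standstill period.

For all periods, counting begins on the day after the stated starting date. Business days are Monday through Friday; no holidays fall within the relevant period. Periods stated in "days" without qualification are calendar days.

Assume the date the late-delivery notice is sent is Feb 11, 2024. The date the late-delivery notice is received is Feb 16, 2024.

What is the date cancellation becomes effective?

Jun 17, 2024

From Sunday, Feb 11, 2024, 15 business days (Feb 12, Feb 13, Feb 14, Feb 15, …, Feb 28, Feb 29, Mar 1, skipping weekends) brings us to Friday, Mar 1, 2024, which is the last day of the extended delivery period.
Adding 15 calendar days to Mar 1, 2024 gives Mar 16, 2024, which is the last day of the standstill period.
Adding 93 calendar days to Mar 16, 2024 gives Jun 17, 2024, which is the date cancellation becomes effective.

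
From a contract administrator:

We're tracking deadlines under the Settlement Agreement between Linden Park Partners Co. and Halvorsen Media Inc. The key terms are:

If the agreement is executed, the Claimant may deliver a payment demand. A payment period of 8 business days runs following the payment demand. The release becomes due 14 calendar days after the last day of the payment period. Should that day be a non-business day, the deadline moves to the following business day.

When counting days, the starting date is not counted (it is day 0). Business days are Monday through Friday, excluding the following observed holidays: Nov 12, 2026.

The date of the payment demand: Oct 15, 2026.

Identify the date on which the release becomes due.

From Thursday, Oct 15, 2026, 8 business days (Oct 16, Oct 19, Oct 20, Oct 21, Oct 22, Oct 23, Oct 26, Oct 27, skipping weekends) brings us to Tuesday, Oct 27, 2026, which is the last day of the payment period.
The date on which the release becomes due: Oct 27, 2026 + 14 days = Nov 10, 2026. Nov 10, 2026 is a Tuesday and is not a listed holiday, so no roll-forward applies.

Nov 10, 2026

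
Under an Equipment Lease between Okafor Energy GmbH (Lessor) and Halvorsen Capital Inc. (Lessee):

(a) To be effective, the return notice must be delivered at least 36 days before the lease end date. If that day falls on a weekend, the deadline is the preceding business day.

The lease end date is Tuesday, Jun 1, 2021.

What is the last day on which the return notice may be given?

Apr 26, 2021

Counting back 36 calendar days from Jun 1, 2021 gives Apr 26, 2021. That is a Monday, so no adjustment is needed.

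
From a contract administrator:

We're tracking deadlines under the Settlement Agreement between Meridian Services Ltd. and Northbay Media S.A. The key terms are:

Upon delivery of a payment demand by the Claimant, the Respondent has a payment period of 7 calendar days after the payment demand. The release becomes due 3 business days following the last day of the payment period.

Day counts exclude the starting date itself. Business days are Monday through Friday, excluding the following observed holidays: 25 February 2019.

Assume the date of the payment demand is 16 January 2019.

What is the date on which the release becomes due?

Adding 7 calendar days to 16 January 2019 gives 23 January 2019, which is the last day of the payment period.
From Wednesday, 23 January 2019, 3 business days (Jan 24, Jan 25, Jan 28, skipping weekends) brings us to Monday, 28 January 2019, which is the date on which the release becomes due.

28 January 2019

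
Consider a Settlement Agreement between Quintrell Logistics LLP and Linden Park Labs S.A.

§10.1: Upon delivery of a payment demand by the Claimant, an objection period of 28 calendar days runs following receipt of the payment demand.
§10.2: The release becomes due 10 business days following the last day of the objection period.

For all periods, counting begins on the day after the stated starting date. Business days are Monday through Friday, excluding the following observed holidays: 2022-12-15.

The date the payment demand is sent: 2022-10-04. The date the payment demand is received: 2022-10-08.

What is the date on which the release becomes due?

Adding 28 calendar days to 2022-10-08 gives 2022-11-05, which is the last day of the objection period.
The date on which the release becomes due: 10 business days after Saturday, 2022-11-05, skipping weekends — Nov 7, Nov 8, Nov 9, Nov 10, Nov 11, Nov 14, Nov 15, Nov 16, Nov 17, Nov 18 — lands on Friday, 2022-11-18.

2022-11-18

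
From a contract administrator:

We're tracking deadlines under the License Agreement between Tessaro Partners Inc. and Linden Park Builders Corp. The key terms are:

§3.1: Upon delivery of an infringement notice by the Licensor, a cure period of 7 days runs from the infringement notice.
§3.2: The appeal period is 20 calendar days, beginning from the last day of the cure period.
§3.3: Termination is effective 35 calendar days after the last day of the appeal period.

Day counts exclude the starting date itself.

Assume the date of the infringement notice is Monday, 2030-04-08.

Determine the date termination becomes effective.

The last day of the cure period: 7 calendar days after 2030-04-08 is 2030-04-15.
The last day of the appeal period: 20 calendar days after 2030-04-15 is 2030-05-05.
Adding 35 calendar days to 2030-05-05 gives 2030-06-09, which is the date termination becomes effective.

2030-06-09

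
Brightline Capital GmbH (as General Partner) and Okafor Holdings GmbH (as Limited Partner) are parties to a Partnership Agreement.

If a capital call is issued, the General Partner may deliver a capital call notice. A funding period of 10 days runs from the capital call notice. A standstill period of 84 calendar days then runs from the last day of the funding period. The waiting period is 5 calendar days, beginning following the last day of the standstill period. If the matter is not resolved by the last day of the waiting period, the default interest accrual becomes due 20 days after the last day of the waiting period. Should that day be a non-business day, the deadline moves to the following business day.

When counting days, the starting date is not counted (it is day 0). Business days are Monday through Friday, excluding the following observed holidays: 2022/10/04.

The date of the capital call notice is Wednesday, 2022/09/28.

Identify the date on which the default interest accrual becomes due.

2023/01/25

The last day of the funding period: 2022/09/28 + 10 days = 2022/10/08.
The last day of the standstill period: 84 calendar days after 2022/10/08 is 2022/12/31.
Adding 5 calendar days to 2022/12/31 gives 2023/01/05, which is the last day of the waiting period.
The date on which the default interest accrual becomes due: 20 calendar days after 2023/01/05 is 2023/01/25. 2023/01/25 is a Wednesday and is not a listed holiday, so no roll-forward applies.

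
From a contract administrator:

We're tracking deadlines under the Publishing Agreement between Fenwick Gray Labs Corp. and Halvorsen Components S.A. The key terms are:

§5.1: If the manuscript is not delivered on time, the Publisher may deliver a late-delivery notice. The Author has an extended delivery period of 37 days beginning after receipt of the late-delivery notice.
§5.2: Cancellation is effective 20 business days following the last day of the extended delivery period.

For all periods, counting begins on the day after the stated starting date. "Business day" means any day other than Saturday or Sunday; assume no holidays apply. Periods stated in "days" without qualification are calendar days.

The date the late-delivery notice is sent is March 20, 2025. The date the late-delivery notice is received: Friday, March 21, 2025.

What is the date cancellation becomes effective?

May 23, 2025

Adding 37 calendar days to March 21, 2025 gives April 27, 2025, which is the last day of the extended delivery period.
The date cancellation becomes effective: counting 20 business days from Sunday, April 27, 2025 (Apr 28, Apr 29, Apr 30, May 1, …, May 21, May 22, May 23, skipping weekends) reaches Friday, May 23, 2025.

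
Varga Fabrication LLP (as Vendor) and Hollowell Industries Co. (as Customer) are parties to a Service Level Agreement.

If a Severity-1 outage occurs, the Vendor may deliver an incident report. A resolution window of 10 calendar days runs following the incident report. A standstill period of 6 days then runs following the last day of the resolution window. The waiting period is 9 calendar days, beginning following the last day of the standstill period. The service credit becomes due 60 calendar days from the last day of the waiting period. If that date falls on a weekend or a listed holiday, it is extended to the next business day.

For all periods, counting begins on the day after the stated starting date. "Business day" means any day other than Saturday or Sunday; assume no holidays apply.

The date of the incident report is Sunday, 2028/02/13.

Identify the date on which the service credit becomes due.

The last day of the resolution window: 10 calendar days after 2028/02/13 is 2028/02/23.
The last day of the standstill period: 2028/02/23 + 6 days = 2028/02/29.
Adding 9 calendar days to 2028/02/29 gives 2028/03/09, which is the last day of the waiting period.
The date on which the service credit becomes due: 2028/03/09 + 60 days = 2028/05/08. 2028/05/08 is a Monday, so no roll-forward applies.

2028/05/08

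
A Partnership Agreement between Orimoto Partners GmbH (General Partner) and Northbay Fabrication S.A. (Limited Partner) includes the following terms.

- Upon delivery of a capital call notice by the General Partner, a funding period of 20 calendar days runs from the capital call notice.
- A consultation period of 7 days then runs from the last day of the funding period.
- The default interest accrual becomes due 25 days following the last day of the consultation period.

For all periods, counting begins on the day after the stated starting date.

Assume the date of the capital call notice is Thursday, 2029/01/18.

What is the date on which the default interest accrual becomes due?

The last day of the funding period: 2029/01/18 + 20 days = 2029/02/07.
Adding 7 calendar days to 2029/02/07 gives 2029/02/14, which is the last day of the consultation period.
The date on which the default interest accrual becomes due: 25 calendar days after 2029/02/14 is 2029/03/11.

2029/03/11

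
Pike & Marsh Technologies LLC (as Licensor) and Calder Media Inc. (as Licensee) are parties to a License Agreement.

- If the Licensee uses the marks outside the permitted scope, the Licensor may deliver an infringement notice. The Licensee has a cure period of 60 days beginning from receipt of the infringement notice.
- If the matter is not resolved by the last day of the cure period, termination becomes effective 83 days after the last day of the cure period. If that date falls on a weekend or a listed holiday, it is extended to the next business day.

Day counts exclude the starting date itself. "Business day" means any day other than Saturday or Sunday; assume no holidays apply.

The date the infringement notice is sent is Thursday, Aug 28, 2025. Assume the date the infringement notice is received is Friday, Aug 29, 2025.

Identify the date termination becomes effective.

Jan 19, 2026

Adding 60 calendar days to Aug 29, 2025 gives Oct 28, 2025, which is the last day of the cure period.
The date termination becomes effective: Oct 28, 2025 + 83 days = Jan 19, 2026. Jan 19, 2026 is a Monday, so no roll-forward applies.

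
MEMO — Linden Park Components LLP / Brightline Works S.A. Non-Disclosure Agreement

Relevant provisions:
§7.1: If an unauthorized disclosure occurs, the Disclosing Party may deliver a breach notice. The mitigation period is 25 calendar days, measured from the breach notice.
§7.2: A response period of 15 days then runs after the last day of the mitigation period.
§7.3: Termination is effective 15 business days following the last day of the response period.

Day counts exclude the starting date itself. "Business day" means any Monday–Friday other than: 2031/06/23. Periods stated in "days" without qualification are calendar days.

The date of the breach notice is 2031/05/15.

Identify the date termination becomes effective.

2031/07/15

Adding 25 calendar days to 2031/05/15 gives 2031/06/09, which is the last day of the mitigation period.
Adding 15 calendar days to 2031/06/09 gives 2031/06/24, which is the last day of the response period.
The date termination becomes effective: counting 15 business days from Tuesday, 2031/06/24 (Jun 25, Jun 26, Jun 27, Jun 30, …, Jul 11, Jul 14, Jul 15, skipping weekends) reaches Tuesday, 2031/07/15.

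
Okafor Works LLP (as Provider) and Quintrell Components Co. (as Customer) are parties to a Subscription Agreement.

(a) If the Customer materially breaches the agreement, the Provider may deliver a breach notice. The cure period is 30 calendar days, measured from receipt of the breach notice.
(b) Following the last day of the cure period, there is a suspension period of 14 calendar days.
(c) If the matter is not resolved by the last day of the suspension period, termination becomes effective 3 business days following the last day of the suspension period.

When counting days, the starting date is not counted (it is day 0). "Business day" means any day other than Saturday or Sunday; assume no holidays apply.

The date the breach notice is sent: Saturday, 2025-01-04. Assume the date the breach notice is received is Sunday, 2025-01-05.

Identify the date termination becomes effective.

2025-02-21

The last day of the cure period: 30 calendar days after 2025-01-05 is 2025-02-04.
The last day of the suspension period: 14 calendar days after 2025-02-04 is 2025-02-18.
The date termination becomes effective: 3 business days after Tuesday, 2025-02-18, skipping weekends — Feb 19, Feb 20, Feb 21 — lands on Friday, 2025-02-21.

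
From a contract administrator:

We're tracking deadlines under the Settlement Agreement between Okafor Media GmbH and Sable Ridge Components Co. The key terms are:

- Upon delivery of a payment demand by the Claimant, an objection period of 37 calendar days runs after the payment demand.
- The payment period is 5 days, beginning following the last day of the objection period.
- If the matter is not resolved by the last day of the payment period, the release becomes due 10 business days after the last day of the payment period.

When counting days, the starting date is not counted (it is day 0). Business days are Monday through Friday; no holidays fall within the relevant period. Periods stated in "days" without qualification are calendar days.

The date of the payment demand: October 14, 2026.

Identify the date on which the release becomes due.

The last day of the objection period: 37 calendar days after October 14, 2026 is November 20, 2026.
Adding 5 calendar days to November 20, 2026 gives November 25, 2026, which is the last day of the payment period.
From Wednesday, November 25, 2026, 10 business days (Nov 26, Nov 27, Nov 30, Dec 1, Dec 2, Dec 3, Dec 4, Dec 7, Dec 8, Dec 9, skipping weekends) brings us to Wednesday, December 9, 2026, which is the date on which the release becomes due.

December 9, 2026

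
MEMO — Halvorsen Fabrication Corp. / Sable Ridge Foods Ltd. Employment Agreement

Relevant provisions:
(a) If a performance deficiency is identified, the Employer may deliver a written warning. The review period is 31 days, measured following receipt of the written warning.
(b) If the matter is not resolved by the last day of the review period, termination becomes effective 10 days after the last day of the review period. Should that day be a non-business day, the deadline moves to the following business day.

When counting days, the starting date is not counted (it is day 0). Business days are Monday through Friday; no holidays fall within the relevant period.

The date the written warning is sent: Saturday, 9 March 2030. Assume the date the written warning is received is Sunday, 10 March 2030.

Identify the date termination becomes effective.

The last day of the review period: 10 March 2030 + 31 days = 10 April 2030.
The date termination becomes effective: 10 April 2030 + 10 days = 20 April 2030. That falls on a Saturday, so it rolls to the next business day, Monday, 22 April 2030.

22 April 2030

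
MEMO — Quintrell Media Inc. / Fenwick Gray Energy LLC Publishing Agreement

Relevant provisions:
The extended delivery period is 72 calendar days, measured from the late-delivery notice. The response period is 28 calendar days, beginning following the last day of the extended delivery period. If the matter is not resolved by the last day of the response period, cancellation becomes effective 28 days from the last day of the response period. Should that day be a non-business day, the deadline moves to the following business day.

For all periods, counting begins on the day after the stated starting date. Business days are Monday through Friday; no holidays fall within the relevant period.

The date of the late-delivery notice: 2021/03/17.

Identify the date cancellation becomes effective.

2021/07/23

The last day of the extended delivery period: 72 calendar days after 2021/03/17 is 2021/05/28.
The last day of the response period: 28 calendar days after 2021/05/28 is 2021/06/25.
Adding 28 calendar days to 2021/06/25 gives 2021/07/23, which is the date cancellation becomes effective. 2021/07/23 is a Friday, so no roll-forward applies.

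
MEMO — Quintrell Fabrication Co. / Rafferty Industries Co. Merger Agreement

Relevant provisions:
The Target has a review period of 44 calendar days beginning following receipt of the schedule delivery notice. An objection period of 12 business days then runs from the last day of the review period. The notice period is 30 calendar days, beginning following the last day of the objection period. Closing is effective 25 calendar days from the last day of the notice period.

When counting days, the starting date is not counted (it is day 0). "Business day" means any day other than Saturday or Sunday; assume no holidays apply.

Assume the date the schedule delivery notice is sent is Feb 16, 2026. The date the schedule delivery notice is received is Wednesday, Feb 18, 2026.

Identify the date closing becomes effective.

The last day of the review period: 44 calendar days after Feb 18, 2026 is Apr 3, 2026.
From Friday, Apr 3, 2026, 12 business days (Apr 6, Apr 7, Apr 8, Apr 9, …, Apr 17, Apr 20, Apr 21, skipping weekends) brings us to Tuesday, Apr 21, 2026, which is the last day of the objection period.
The last day of the notice period: Apr 21, 2026 + 30 days = May 21, 2026.
Adding 25 calendar days to May 21, 2026 gives Jun 15, 2026, which is the date closing becomes effective.

Jun 15, 2026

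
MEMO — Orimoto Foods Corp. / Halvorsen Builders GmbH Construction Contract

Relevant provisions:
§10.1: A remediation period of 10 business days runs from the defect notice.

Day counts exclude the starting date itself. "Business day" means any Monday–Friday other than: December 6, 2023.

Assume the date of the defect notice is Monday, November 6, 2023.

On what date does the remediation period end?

November 20, 2023

From Monday, November 6, 2023, 10 business days (Nov 7, Nov 8, Nov 9, Nov 10, Nov 13, Nov 14, Nov 15, Nov 16, Nov 17, Nov 20, skipping weekends) brings us to Monday, November 20, 2023, which is the last day of the remediation period.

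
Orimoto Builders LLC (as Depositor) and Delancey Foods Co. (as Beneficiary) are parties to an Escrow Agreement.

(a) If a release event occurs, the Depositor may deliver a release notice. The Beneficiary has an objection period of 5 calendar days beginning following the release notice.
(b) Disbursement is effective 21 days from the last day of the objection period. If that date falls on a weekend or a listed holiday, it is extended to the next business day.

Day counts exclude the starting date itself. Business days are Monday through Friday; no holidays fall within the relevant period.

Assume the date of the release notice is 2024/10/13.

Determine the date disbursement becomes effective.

The last day of the objection period: 5 calendar days after 2024/10/13 is 2024/10/18.
Adding 21 calendar days to 2024/10/18 gives 2024/11/08, which is the date disbursement becomes effective. 2024/11/08 is a Friday, so no roll-forward applies.

2024/11/08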